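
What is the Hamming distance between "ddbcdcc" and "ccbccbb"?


Comparing "ddbcdcc" and "ccbccbb" position by position:
  Position 0: 'd' vs 'c' => differ
  Position 1: 'd' vs 'c' => differ
  Position 2: 'b' vs 'b' => same
  Position 3: 'c' vs 'c' => same
  Position 4: 'd' vs 'c' => differ
  Position 5: 'c' vs 'b' => differ
  Position 6: 'c' vs 'b' => differ
Total differences (Hamming distance): 5

5


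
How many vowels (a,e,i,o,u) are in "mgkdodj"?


Input: mgkdodj
Checking each character:
  'm' at position 0: consonant
  'g' at position 1: consonant
  'k' at position 2: consonant
  'd' at position 3: consonant
  'o' at position 4: vowel (running total: 1)
  'd' at position 5: consonant
  'j' at position 6: consonant
Total vowels: 1

1


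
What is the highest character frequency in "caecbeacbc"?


Input: caecbeacbc
Character counts:
  'a': 2
  'b': 2
  'c': 4
  'e': 2
Maximum frequency: 4

4


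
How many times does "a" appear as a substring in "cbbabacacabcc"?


Searching for "a" in "cbbabacacabcc"
Scanning each position:
  Position 0: "c" => no
  Position 1: "b" => no
  Position 2: "b" => no
  Position 3: "a" => MATCH
  Position 4: "b" => no
  Position 5: "a" => MATCH
  Position 6: "c" => no
  Position 7: "a" => MATCH
  Position 8: "c" => no
  Position 9: "a" => MATCH
  Position 10: "b" => no
  Position 11: "c" => no
  Position 12: "c" => no
Total occurrences: 4

4


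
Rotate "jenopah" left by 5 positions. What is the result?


Input: "jenopah", rotate left by 5
First 5 characters: "jenop"
Remaining characters: "ah"
Concatenate remaining + first: "ah" + "jenop" = "ahjenop"

ahjenop


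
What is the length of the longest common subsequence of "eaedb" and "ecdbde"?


LCS of "eaedb" and "ecdbde"
DP table:
           e    c    d    b    d    e
      0    0    0    0    0    0    0
  e   0    1    1    1    1    1    1
  a   0    1    1    1    1    1    1
  e   0    1    1    1    1    1    2
  d   0    1    1    2    2    2    2
  b   0    1    1    2    3    3    3
LCS length = dp[5][6] = 3

3


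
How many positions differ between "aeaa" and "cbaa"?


Comparing "aeaa" and "cbaa" position by position:
  Position 0: 'a' vs 'c' => DIFFER
  Position 1: 'e' vs 'b' => DIFFER
  Position 2: 'a' vs 'a' => same
  Position 3: 'a' vs 'a' => same
Positions that differ: 2

2


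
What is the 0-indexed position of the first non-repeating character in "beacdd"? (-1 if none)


Input: beacdd
Character frequencies:
  'a': 1
  'b': 1
  'c': 1
  'd': 2
  'e': 1
Scanning left to right for freq == 1:
  Position 0 ('b'): unique! => answer = 0

0


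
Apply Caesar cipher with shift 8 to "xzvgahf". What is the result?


Caesar cipher: shift "xzvgahf" by 8
  'x' (pos 23) + 8 = pos 5 = 'f'
  'z' (pos 25) + 8 = pos 7 = 'h'
  'v' (pos 21) + 8 = pos 3 = 'd'
  'g' (pos 6) + 8 = pos 14 = 'o'
  'a' (pos 0) + 8 = pos 8 = 'i'
  'h' (pos 7) + 8 = pos 15 = 'p'
  'f' (pos 5) + 8 = pos 13 = 'n'
Result: fhdoipn

fhdoipn


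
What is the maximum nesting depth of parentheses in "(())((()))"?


Input: "(())((()))"
Tracking depth:
  Position 0 '(': depth becomes 1
  Position 1 '(': depth becomes 2
  Position 2 ')': depth becomes 1
  Position 3 ')': depth becomes 0
  Position 4 '(': depth becomes 1
  Position 5 '(': depth becomes 2
  Position 6 '(': depth becomes 3
  Position 7 ')': depth becomes 2
  Position 8 ')': depth becomes 1
  Position 9 ')': depth becomes 0
Maximum depth reached: 3

3


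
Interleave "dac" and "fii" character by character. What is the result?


Interleaving "dac" and "fii":
  Position 0: 'd' from first, 'f' from second => "df"
  Position 1: 'a' from first, 'i' from second => "ai"
  Position 2: 'c' from first, 'i' from second => "ci"
Result: dfaici

dfaici


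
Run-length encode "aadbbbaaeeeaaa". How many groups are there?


Input: aadbbbaaeeeaaa
Scanning for consecutive runs:
  Group 1: 'a' x 2 (positions 0-1)
  Group 2: 'd' x 1 (positions 2-2)
  Group 3: 'b' x 3 (positions 3-5)
  Group 4: 'a' x 2 (positions 6-7)
  Group 5: 'e' x 3 (positions 8-10)
  Group 6: 'a' x 3 (positions 11-13)
Total groups: 6

6


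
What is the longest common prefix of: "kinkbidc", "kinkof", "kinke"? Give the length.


Words: kinkbidc, kinkof, kinke
  Position 0: all 'k' => match
  Position 1: all 'i' => match
  Position 2: all 'n' => match
  Position 3: all 'k' => match
  Position 4: ('b', 'o', 'e') => mismatch, stop
LCP = "kink" (length 4)

4


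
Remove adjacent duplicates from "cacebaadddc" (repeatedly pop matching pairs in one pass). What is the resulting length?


Input: cacebaadddc
Stack-based adjacent duplicate removal:
  Read 'c': push. Stack: c
  Read 'a': push. Stack: ca
  Read 'c': push. Stack: cac
  Read 'e': push. Stack: cace
  Read 'b': push. Stack: caceb
  Read 'a': push. Stack: caceba
  Read 'a': matches stack top 'a' => pop. Stack: caceb
  Read 'd': push. Stack: cacebd
  Read 'd': matches stack top 'd' => pop. Stack: caceb
  Read 'd': push. Stack: cacebd
  Read 'c': push. Stack: cacebdc
Final stack: "cacebdc" (length 7)

7


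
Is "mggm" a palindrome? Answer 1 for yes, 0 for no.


Input: mggm
Reversed: mggm
  Compare pos 0 ('m') with pos 3 ('m'): match
  Compare pos 1 ('g') with pos 2 ('g'): match
Result: palindrome

1


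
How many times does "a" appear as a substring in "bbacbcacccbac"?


Searching for "a" in "bbacbcacccbac"
Scanning each position:
  Position 0: "b" => no
  Position 1: "b" => no
  Position 2: "a" => MATCH
  Position 3: "c" => no
  Position 4: "b" => no
  Position 5: "c" => no
  Position 6: "a" => MATCH
  Position 7: "c" => no
  Position 8: "c" => no
  Position 9: "c" => no
  Position 10: "b" => no
  Position 11: "a" => MATCH
  Position 12: "c" => no
Total occurrences: 3

3


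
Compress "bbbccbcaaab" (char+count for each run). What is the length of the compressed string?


Input: bbbccbcaaab
Runs:
  'b' x 3 => "b3"
  'c' x 2 => "c2"
  'b' x 1 => "b1"
  'c' x 1 => "c1"
  'a' x 3 => "a3"
  'b' x 1 => "b1"
Compressed: "b3c2b1c1a3b1"
Compressed length: 12

12


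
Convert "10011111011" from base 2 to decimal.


Input: "10011111011" in base 2
Positional expansion:
  Digit '1' (value 1) x 2^10 = 1024
  Digit '0' (value 0) x 2^9 = 0
  Digit '0' (value 0) x 2^8 = 0
  Digit '1' (value 1) x 2^7 = 128
  Digit '1' (value 1) x 2^6 = 64
  Digit '1' (value 1) x 2^5 = 32
  Digit '1' (value 1) x 2^4 = 16
  Digit '1' (value 1) x 2^3 = 8
  Digit '0' (value 0) x 2^2 = 0
  Digit '1' (value 1) x 2^1 = 2
  Digit '1' (value 1) x 2^0 = 1
Sum = 1275

1275


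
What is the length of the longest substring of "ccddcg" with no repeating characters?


Input: "ccddcg"
Sliding window (track last position of each char):
  Position 0 ('c'): window [0,0] length 1 -- new best
  Position 1 ('c'): repeat (last at 0), move window start to 1
  Position 1 ('c'): window [1,1] length 1
  Position 2 ('d'): window [1,2] length 2 -- new best
  Position 3 ('d'): repeat (last at 2), move window start to 3
  Position 3 ('d'): window [3,3] length 1
  Position 4 ('c'): window [3,4] length 2
  Position 5 ('g'): window [3,5] length 3 -- new best
Longest substring with no repeats: "dcg" with length 3

3


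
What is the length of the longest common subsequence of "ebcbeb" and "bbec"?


LCS of "ebcbeb" and "bbec"
DP table:
           b    b    e    c
      0    0    0    0    0
  e   0    0    0    1    1
  b   0    1    1    1    1
  c   0    1    1    1    2
  b   0    1    2    2    2
  e   0    1    2    3    3
  b   0    1    2    3    3
LCS length = dp[6][4] = 3

3


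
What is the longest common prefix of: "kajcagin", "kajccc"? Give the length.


Words: kajcagin, kajccc
  Position 0: all 'k' => match
  Position 1: all 'a' => match
  Position 2: all 'j' => match
  Position 3: all 'c' => match
  Position 4: ('a', 'c') => mismatch, stop
LCP = "kajc" (length 4)

4


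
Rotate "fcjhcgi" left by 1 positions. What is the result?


Input: "fcjhcgi", rotate left by 1
First 1 characters: "f"
Remaining characters: "cjhcgi"
Concatenate remaining + first: "cjhcgi" + "f" = "cjhcgif"

cjhcgif


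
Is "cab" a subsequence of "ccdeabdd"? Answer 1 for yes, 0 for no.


Check if "cab" is a subsequence of "ccdeabdd"
Greedy scan:
  Position 0 ('c'): matches sub[0] = 'c'
  Position 1 ('c'): no match needed
  Position 2 ('d'): no match needed
  Position 3 ('e'): no match needed
  Position 4 ('a'): matches sub[1] = 'a'
  Position 5 ('b'): matches sub[2] = 'b'
  Position 6 ('d'): no match needed
  Position 7 ('d'): no match needed
All 3 characters matched => is a subsequence

1


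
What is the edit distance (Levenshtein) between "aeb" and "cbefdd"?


Computing edit distance: "aeb" -> "cbefdd"
DP table:
           c    b    e    f    d    d
      0    1    2    3    4    5    6
  a   1    1    2    3    4    5    6
  e   2    2    2    2    3    4    5
  b   3    3    2    3    3    4    5
Edit distance = dp[3][6] = 5

5


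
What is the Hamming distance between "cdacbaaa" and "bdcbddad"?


Comparing "cdacbaaa" and "bdcbddad" position by position:
  Position 0: 'c' vs 'b' => differ
  Position 1: 'd' vs 'd' => same
  Position 2: 'a' vs 'c' => differ
  Position 3: 'c' vs 'b' => differ
  Position 4: 'b' vs 'd' => differ
  Position 5: 'a' vs 'd' => differ
  Position 6: 'a' vs 'a' => same
  Position 7: 'a' vs 'd' => differ
Total differences (Hamming distance): 6

6


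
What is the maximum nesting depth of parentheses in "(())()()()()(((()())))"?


Input: "(())()()()()(((()())))"
Tracking depth:
  Position 0 '(': depth becomes 1
  Position 1 '(': depth becomes 2
  Position 2 ')': depth becomes 1
  Position 3 ')': depth becomes 0
  Position 4 '(': depth becomes 1
  Position 5 ')': depth becomes 0
  Position 6 '(': depth becomes 1
  Position 7 ')': depth becomes 0
  Position 8 '(': depth becomes 1
  Position 9 ')': depth becomes 0
  Position 10 '(': depth becomes 1
  Position 11 ')': depth becomes 0
  Position 12 '(': depth becomes 1
  Position 13 '(': depth becomes 2
  Position 14 '(': depth becomes 3
  Position 15 '(': depth becomes 4
  Position 16 ')': depth becomes 3
  Position 17 '(': depth becomes 4
  Position 18 ')': depth becomes 3
  Position 19 ')': depth becomes 2
  Position 20 ')': depth becomes 1
  Position 21 ')': depth becomes 0
Maximum depth reached: 4

4


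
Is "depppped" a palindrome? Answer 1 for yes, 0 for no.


Input: depppped
Reversed: depppped
  Compare pos 0 ('d') with pos 7 ('d'): match
  Compare pos 1 ('e') with pos 6 ('e'): match
  Compare pos 2 ('p') with pos 5 ('p'): match
  Compare pos 3 ('p') with pos 4 ('p'): match
Result: palindrome

1


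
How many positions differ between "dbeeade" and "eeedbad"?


Comparing "dbeeade" and "eeedbad" position by position:
  Position 0: 'd' vs 'e' => DIFFER
  Position 1: 'b' vs 'e' => DIFFER
  Position 2: 'e' vs 'e' => same
  Position 3: 'e' vs 'd' => DIFFER
  Position 4: 'a' vs 'b' => DIFFER
  Position 5: 'd' vs 'a' => DIFFER
  Position 6: 'e' vs 'd' => DIFFER
Positions that differ: 6

6


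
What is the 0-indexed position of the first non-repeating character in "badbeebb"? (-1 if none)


Input: badbeebb
Character frequencies:
  'a': 1
  'b': 4
  'd': 1
  'e': 2
Scanning left to right for freq == 1:
  Position 0 ('b'): freq=4, skip
  Position 1 ('a'): unique! => answer = 1

1


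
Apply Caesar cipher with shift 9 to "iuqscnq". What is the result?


Caesar cipher: shift "iuqscnq" by 9
  'i' (pos 8) + 9 = pos 17 = 'r'
  'u' (pos 20) + 9 = pos 3 = 'd'
  'q' (pos 16) + 9 = pos 25 = 'z'
  's' (pos 18) + 9 = pos 1 = 'b'
  'c' (pos 2) + 9 = pos 11 = 'l'
  'n' (pos 13) + 9 = pos 22 = 'w'
  'q' (pos 16) + 9 = pos 25 = 'z'
Result: rdzblwz

rdzblwz


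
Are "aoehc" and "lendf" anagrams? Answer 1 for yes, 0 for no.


Strings: "aoehc", "lendf"
Sorted first:  aceho
Sorted second: defln
Differ at position 0: 'a' vs 'd' => not anagrams

0


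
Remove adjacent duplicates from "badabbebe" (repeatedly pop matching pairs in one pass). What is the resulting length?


Input: badabbebe
Stack-based adjacent duplicate removal:
  Read 'b': push. Stack: b
  Read 'a': push. Stack: ba
  Read 'd': push. Stack: bad
  Read 'a': push. Stack: bada
  Read 'b': push. Stack: badab
  Read 'b': matches stack top 'b' => pop. Stack: bada
  Read 'e': push. Stack: badae
  Read 'b': push. Stack: badaeb
  Read 'e': push. Stack: badaebe
Final stack: "badaebe" (length 7)

7


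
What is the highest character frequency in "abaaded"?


Input: abaaded
Character counts:
  'a': 3
  'b': 1
  'd': 2
  'e': 1
Maximum frequency: 3

3


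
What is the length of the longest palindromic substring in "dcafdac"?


Input: "dcafdac"
Checking substrings for palindromes:
  No multi-char palindromic substrings found
Longest palindromic substring: "d" with length 1

1


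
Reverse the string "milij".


Input: milij
Reading characters right to left:
  Position 4: 'j'
  Position 3: 'i'
  Position 2: 'l'
  Position 1: 'i'
  Position 0: 'm'
Reversed: jilim

jilim


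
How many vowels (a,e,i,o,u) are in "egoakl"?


Input: egoakl
Checking each character:
  'e' at position 0: vowel (running total: 1)
  'g' at position 1: consonant
  'o' at position 2: vowel (running total: 2)
  'a' at position 3: vowel (running total: 3)
  'k' at position 4: consonant
  'l' at position 5: consonant
Total vowels: 3

3


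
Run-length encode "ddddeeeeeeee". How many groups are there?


Input: ddddeeeeeeee
Scanning for consecutive runs:
  Group 1: 'd' x 4 (positions 0-3)
  Group 2: 'e' x 8 (positions 4-11)
Total groups: 2

2


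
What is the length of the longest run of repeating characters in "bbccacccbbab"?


Input: "bbccacccbbab"
Scanning for longest run:
  Position 1 ('b'): continues run of 'b', length=2
  Position 2 ('c'): new char, reset run to 1
  Position 3 ('c'): continues run of 'c', length=2
  Position 4 ('a'): new char, reset run to 1
  Position 5 ('c'): new char, reset run to 1
  Position 6 ('c'): continues run of 'c', length=2
  Position 7 ('c'): continues run of 'c', length=3
  Position 8 ('b'): new char, reset run to 1
  Position 9 ('b'): continues run of 'b', length=2
  Position 10 ('a'): new char, reset run to 1
  Position 11 ('b'): new char, reset run to 1
Longest run: 'c' with length 3

3


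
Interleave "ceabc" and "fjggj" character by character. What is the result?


Interleaving "ceabc" and "fjggj":
  Position 0: 'c' from first, 'f' from second => "cf"
  Position 1: 'e' from first, 'j' from second => "ej"
  Position 2: 'a' from first, 'g' from second => "ag"
  Position 3: 'b' from first, 'g' from second => "bg"
  Position 4: 'c' from first, 'j' from second => "cj"
Result: cfejagbgcj

cfejagbgcj


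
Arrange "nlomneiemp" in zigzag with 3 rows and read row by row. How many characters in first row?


Zigzag "nlomneiemp" into 3 rows:
Placing characters:
  'n' => row 0
  'l' => row 1
  'o' => row 2
  'm' => row 1
  'n' => row 0
  'e' => row 1
  'i' => row 2
  'e' => row 1
  'm' => row 0
  'p' => row 1
Rows:
  Row 0: "nnm"
  Row 1: "lmeep"
  Row 2: "oi"
First row length: 3

3


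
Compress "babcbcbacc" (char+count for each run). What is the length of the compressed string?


Input: babcbcbacc
Runs:
  'b' x 1 => "b1"
  'a' x 1 => "a1"
  'b' x 1 => "b1"
  'c' x 1 => "c1"
  'b' x 1 => "b1"
  'c' x 1 => "c1"
  'b' x 1 => "b1"
  'a' x 1 => "a1"
  'c' x 2 => "c2"
Compressed: "b1a1b1c1b1c1b1a1c2"
Compressed length: 18

18


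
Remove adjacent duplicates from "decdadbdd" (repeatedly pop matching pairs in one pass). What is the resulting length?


Input: decdadbdd
Stack-based adjacent duplicate removal:
  Read 'd': push. Stack: d
  Read 'e': push. Stack: de
  Read 'c': push. Stack: dec
  Read 'd': push. Stack: decd
  Read 'a': push. Stack: decda
  Read 'd': push. Stack: decdad
  Read 'b': push. Stack: decdadb
  Read 'd': push. Stack: decdadbd
  Read 'd': matches stack top 'd' => pop. Stack: decdadb
Final stack: "decdadb" (length 7)

7


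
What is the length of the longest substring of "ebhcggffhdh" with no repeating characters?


Input: "ebhcggffhdh"
Sliding window (track last position of each char):
  Position 0 ('e'): window [0,0] length 1 -- new best
  Position 1 ('b'): window [0,1] length 2 -- new best
  Position 2 ('h'): window [0,2] length 3 -- new best
  Position 3 ('c'): window [0,3] length 4 -- new best
  Position 4 ('g'): window [0,4] length 5 -- new best
  Position 5 ('g'): repeat (last at 4), move window start to 5
  Position 5 ('g'): window [5,5] length 1
  Position 6 ('f'): window [5,6] length 2
  Position 7 ('f'): repeat (last at 6), move window start to 7
  Position 7 ('f'): window [7,7] length 1
  Position 8 ('h'): window [7,8] length 2
  Position 9 ('d'): window [7,9] length 3
  Position 10 ('h'): repeat (last at 8), move window start to 9
  Position 10 ('h'): window [9,10] length 2
Longest substring with no repeats: "ebhcg" with length 5

5


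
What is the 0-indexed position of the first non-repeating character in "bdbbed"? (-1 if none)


Input: bdbbed
Character frequencies:
  'b': 3
  'd': 2
  'e': 1
Scanning left to right for freq == 1:
  Position 0 ('b'): freq=3, skip
  Position 1 ('d'): freq=2, skip
  Position 2 ('b'): freq=3, skip
  Position 3 ('b'): freq=3, skip
  Position 4 ('e'): unique! => answer = 4

4


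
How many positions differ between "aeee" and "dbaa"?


Comparing "aeee" and "dbaa" position by position:
  Position 0: 'a' vs 'd' => DIFFER
  Position 1: 'e' vs 'b' => DIFFER
  Position 2: 'e' vs 'a' => DIFFER
  Position 3: 'e' vs 'a' => DIFFER
Positions that differ: 4

4


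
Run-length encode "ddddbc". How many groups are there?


Input: ddddbc
Scanning for consecutive runs:
  Group 1: 'd' x 4 (positions 0-3)
  Group 2: 'b' x 1 (positions 4-4)
  Group 3: 'c' x 1 (positions 5-5)
Total groups: 3

3


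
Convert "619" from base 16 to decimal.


Input: "619" in base 16
Positional expansion:
  Digit '6' (value 6) x 16^2 = 1536
  Digit '1' (value 1) x 16^1 = 16
  Digit '9' (value 9) x 16^0 = 9
Sum = 1561

1561


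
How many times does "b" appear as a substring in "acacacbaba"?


Searching for "b" in "acacacbaba"
Scanning each position:
  Position 0: "a" => no
  Position 1: "c" => no
  Position 2: "a" => no
  Position 3: "c" => no
  Position 4: "a" => no
  Position 5: "c" => no
  Position 6: "b" => MATCH
  Position 7: "a" => no
  Position 8: "b" => MATCH
  Position 9: "a" => no
Total occurrences: 2

2


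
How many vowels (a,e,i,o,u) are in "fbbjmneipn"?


Input: fbbjmneipn
Checking each character:
  'f' at position 0: consonant
  'b' at position 1: consonant
  'b' at position 2: consonant
  'j' at position 3: consonant
  'm' at position 4: consonant
  'n' at position 5: consonant
  'e' at position 6: vowel (running total: 1)
  'i' at position 7: vowel (running total: 2)
  'p' at position 8: consonant
  'n' at position 9: consonant
Total vowels: 2

2


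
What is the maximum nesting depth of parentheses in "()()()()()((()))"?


Input: "()()()()()((()))"
Tracking depth:
  Position 0 '(': depth becomes 1
  Position 1 ')': depth becomes 0
  Position 2 '(': depth becomes 1
  Position 3 ')': depth becomes 0
  Position 4 '(': depth becomes 1
  Position 5 ')': depth becomes 0
  Position 6 '(': depth becomes 1
  Position 7 ')': depth becomes 0
  Position 8 '(': depth becomes 1
  Position 9 ')': depth becomes 0
  Position 10 '(': depth becomes 1
  Position 11 '(': depth becomes 2
  Position 12 '(': depth becomes 3
  Position 13 ')': depth becomes 2
  Position 14 ')': depth becomes 1
  Position 15 ')': depth becomes 0
Maximum depth reached: 3

3


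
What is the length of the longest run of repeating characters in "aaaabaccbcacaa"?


Input: "aaaabaccbcacaa"
Scanning for longest run:
  Position 1 ('a'): continues run of 'a', length=2
  Position 2 ('a'): continues run of 'a', length=3
  Position 3 ('a'): continues run of 'a', length=4
  Position 4 ('b'): new char, reset run to 1
  Position 5 ('a'): new char, reset run to 1
  Position 6 ('c'): new char, reset run to 1
  Position 7 ('c'): continues run of 'c', length=2
  Position 8 ('b'): new char, reset run to 1
  Position 9 ('c'): new char, reset run to 1
  Position 10 ('a'): new char, reset run to 1
  Position 11 ('c'): new char, reset run to 1
  Position 12 ('a'): new char, reset run to 1
  Position 13 ('a'): continues run of 'a', length=2
Longest run: 'a' with length 4

4


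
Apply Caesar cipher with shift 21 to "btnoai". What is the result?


Caesar cipher: shift "btnoai" by 21
  'b' (pos 1) + 21 = pos 22 = 'w'
  't' (pos 19) + 21 = pos 14 = 'o'
  'n' (pos 13) + 21 = pos 8 = 'i'
  'o' (pos 14) + 21 = pos 9 = 'j'
  'a' (pos 0) + 21 = pos 21 = 'v'
  'i' (pos 8) + 21 = pos 3 = 'd'
Result: woijvd

woijvd


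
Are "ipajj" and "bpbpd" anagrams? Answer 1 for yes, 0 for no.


Strings: "ipajj", "bpbpd"
Sorted first:  aijjp
Sorted second: bbdpp
Differ at position 0: 'a' vs 'b' => not anagrams

0


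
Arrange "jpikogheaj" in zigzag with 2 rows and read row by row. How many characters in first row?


Zigzag "jpikogheaj" into 2 rows:
Placing characters:
  'j' => row 0
  'p' => row 1
  'i' => row 0
  'k' => row 1
  'o' => row 0
  'g' => row 1
  'h' => row 0
  'e' => row 1
  'a' => row 0
  'j' => row 1
Rows:
  Row 0: "jioha"
  Row 1: "pkgej"
First row length: 5

5


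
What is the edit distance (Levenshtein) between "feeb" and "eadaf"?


Computing edit distance: "feeb" -> "eadaf"
DP table:
           e    a    d    a    f
      0    1    2    3    4    5
  f   1    1    2    3    4    4
  e   2    1    2    3    4    5
  e   3    2    2    3    4    5
  b   4    3    3    3    4    5
Edit distance = dp[4][5] = 5

5


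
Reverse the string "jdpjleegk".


Input: jdpjleegk
Reading characters right to left:
  Position 8: 'k'
  Position 7: 'g'
  Position 6: 'e'
  Position 5: 'e'
  Position 4: 'l'
  Position 3: 'j'
  Position 2: 'p'
  Position 1: 'd'
  Position 0: 'j'
Reversed: kgeeljpdj

kgeeljpdj


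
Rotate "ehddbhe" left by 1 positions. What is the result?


Input: "ehddbhe", rotate left by 1
First 1 characters: "e"
Remaining characters: "hddbhe"
Concatenate remaining + first: "hddbhe" + "e" = "hddbhee"

hddbhee


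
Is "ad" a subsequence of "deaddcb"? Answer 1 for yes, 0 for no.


Check if "ad" is a subsequence of "deaddcb"
Greedy scan:
  Position 0 ('d'): no match needed
  Position 1 ('e'): no match needed
  Position 2 ('a'): matches sub[0] = 'a'
  Position 3 ('d'): matches sub[1] = 'd'
  Position 4 ('d'): no match needed
  Position 5 ('c'): no match needed
  Position 6 ('b'): no match needed
All 2 characters matched => is a subsequence

1


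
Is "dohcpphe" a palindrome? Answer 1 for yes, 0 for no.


Input: dohcpphe
Reversed: ehppchod
  Compare pos 0 ('d') with pos 7 ('e'): MISMATCH
  Compare pos 1 ('o') with pos 6 ('h'): MISMATCH
  Compare pos 2 ('h') with pos 5 ('p'): MISMATCH
  Compare pos 3 ('c') with pos 4 ('p'): MISMATCH
Result: not a palindrome

0


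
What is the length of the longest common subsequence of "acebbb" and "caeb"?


LCS of "acebbb" and "caeb"
DP table:
           c    a    e    b
      0    0    0    0    0
  a   0    0    1    1    1
  c   0    1    1    1    1
  e   0    1    1    2    2
  b   0    1    1    2    3
  b   0    1    1    2    3
  b   0    1    1    2    3
LCS length = dp[6][4] = 3

3


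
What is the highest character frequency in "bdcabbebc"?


Input: bdcabbebc
Character counts:
  'a': 1
  'b': 4
  'c': 2
  'd': 1
  'e': 1
Maximum frequency: 4

4


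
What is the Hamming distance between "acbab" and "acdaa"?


Comparing "acbab" and "acdaa" position by position:
  Position 0: 'a' vs 'a' => same
  Position 1: 'c' vs 'c' => same
  Position 2: 'b' vs 'd' => differ
  Position 3: 'a' vs 'a' => same
  Position 4: 'b' vs 'a' => differ
Total differences (Hamming distance): 2

2


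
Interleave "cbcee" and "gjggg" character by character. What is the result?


Interleaving "cbcee" and "gjggg":
  Position 0: 'c' from first, 'g' from second => "cg"
  Position 1: 'b' from first, 'j' from second => "bj"
  Position 2: 'c' from first, 'g' from second => "cg"
  Position 3: 'e' from first, 'g' from second => "eg"
  Position 4: 'e' from first, 'g' from second => "eg"
Result: cgbjcgegeg

cgbjcgegeg


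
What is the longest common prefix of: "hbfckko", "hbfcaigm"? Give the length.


Words: hbfckko, hbfcaigm
  Position 0: all 'h' => match
  Position 1: all 'b' => match
  Position 2: all 'f' => match
  Position 3: all 'c' => match
  Position 4: ('k', 'a') => mismatch, stop
LCP = "hbfc" (length 4)

4


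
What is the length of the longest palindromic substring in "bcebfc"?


Input: "bcebfc"
Checking substrings for palindromes:
  No multi-char palindromic substrings found
Longest palindromic substring: "b" with length 1

1


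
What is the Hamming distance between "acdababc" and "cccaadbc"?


Comparing "acdababc" and "cccaadbc" position by position:
  Position 0: 'a' vs 'c' => differ
  Position 1: 'c' vs 'c' => same
  Position 2: 'd' vs 'c' => differ
  Position 3: 'a' vs 'a' => same
  Position 4: 'b' vs 'a' => differ
  Position 5: 'a' vs 'd' => differ
  Position 6: 'b' vs 'b' => same
  Position 7: 'c' vs 'c' => same
Total differences (Hamming distance): 4

4


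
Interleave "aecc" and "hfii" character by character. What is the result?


Interleaving "aecc" and "hfii":
  Position 0: 'a' from first, 'h' from second => "ah"
  Position 1: 'e' from first, 'f' from second => "ef"
  Position 2: 'c' from first, 'i' from second => "ci"
  Position 3: 'c' from first, 'i' from second => "ci"
Result: ahefcici

ahefcici


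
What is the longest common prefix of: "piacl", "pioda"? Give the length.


Words: piacl, pioda
  Position 0: all 'p' => match
  Position 1: all 'i' => match
  Position 2: ('a', 'o') => mismatch, stop
LCP = "pi" (length 2)

2


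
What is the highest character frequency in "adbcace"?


Input: adbcace
Character counts:
  'a': 2
  'b': 1
  'c': 2
  'd': 1
  'e': 1
Maximum frequency: 2

2


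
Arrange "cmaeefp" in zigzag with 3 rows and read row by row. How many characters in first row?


Zigzag "cmaeefp" into 3 rows:
Placing characters:
  'c' => row 0
  'm' => row 1
  'a' => row 2
  'e' => row 1
  'e' => row 0
  'f' => row 1
  'p' => row 2
Rows:
  Row 0: "ce"
  Row 1: "mef"
  Row 2: "ap"
First row length: 2

2


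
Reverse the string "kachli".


Input: kachli
Reading characters right to left:
  Position 5: 'i'
  Position 4: 'l'
  Position 3: 'h'
  Position 2: 'c'
  Position 1: 'a'
  Position 0: 'k'
Reversed: ilhcak

ilhcak


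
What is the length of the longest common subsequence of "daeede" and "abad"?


LCS of "daeede" and "abad"
DP table:
           a    b    a    d
      0    0    0    0    0
  d   0    0    0    0    1
  a   0    1    1    1    1
  e   0    1    1    1    1
  e   0    1    1    1    1
  d   0    1    1    1    2
  e   0    1    1    1    2
LCS length = dp[6][4] = 2

2


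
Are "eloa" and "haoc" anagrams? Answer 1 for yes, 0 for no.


Strings: "eloa", "haoc"
Sorted first:  aelo
Sorted second: acho
Differ at position 1: 'e' vs 'c' => not anagrams

0


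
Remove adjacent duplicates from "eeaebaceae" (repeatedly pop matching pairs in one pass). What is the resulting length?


Input: eeaebaceae
Stack-based adjacent duplicate removal:
  Read 'e': push. Stack: e
  Read 'e': matches stack top 'e' => pop. Stack: (empty)
  Read 'a': push. Stack: a
  Read 'e': push. Stack: ae
  Read 'b': push. Stack: aeb
  Read 'a': push. Stack: aeba
  Read 'c': push. Stack: aebac
  Read 'e': push. Stack: aebace
  Read 'a': push. Stack: aebacea
  Read 'e': push. Stack: aebaceae
Final stack: "aebaceae" (length 8)

8


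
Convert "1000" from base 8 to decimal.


Input: "1000" in base 8
Positional expansion:
  Digit '1' (value 1) x 8^3 = 512
  Digit '0' (value 0) x 8^2 = 0
  Digit '0' (value 0) x 8^1 = 0
  Digit '0' (value 0) x 8^0 = 0
Sum = 512

512


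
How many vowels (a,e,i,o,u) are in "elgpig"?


Input: elgpig
Checking each character:
  'e' at position 0: vowel (running total: 1)
  'l' at position 1: consonant
  'g' at position 2: consonant
  'p' at position 3: consonant
  'i' at position 4: vowel (running total: 2)
  'g' at position 5: consonant
Total vowels: 2

2


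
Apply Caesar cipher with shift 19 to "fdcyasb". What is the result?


Caesar cipher: shift "fdcyasb" by 19
  'f' (pos 5) + 19 = pos 24 = 'y'
  'd' (pos 3) + 19 = pos 22 = 'w'
  'c' (pos 2) + 19 = pos 21 = 'v'
  'y' (pos 24) + 19 = pos 17 = 'r'
  'a' (pos 0) + 19 = pos 19 = 't'
  's' (pos 18) + 19 = pos 11 = 'l'
  'b' (pos 1) + 19 = pos 20 = 'u'
Result: ywvrtlu

ywvrtlu


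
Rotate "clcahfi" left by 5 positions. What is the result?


Input: "clcahfi", rotate left by 5
First 5 characters: "clcah"
Remaining characters: "fi"
Concatenate remaining + first: "fi" + "clcah" = "ficlcah"

ficlcah


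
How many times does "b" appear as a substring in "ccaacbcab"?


Searching for "b" in "ccaacbcab"
Scanning each position:
  Position 0: "c" => no
  Position 1: "c" => no
  Position 2: "a" => no
  Position 3: "a" => no
  Position 4: "c" => no
  Position 5: "b" => MATCH
  Position 6: "c" => no
  Position 7: "a" => no
  Position 8: "b" => MATCH
Total occurrences: 2

2


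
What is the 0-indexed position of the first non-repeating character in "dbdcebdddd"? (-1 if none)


Input: dbdcebdddd
Character frequencies:
  'b': 2
  'c': 1
  'd': 6
  'e': 1
Scanning left to right for freq == 1:
  Position 0 ('d'): freq=6, skip
  Position 1 ('b'): freq=2, skip
  Position 2 ('d'): freq=6, skip
  Position 3 ('c'): unique! => answer = 3

3


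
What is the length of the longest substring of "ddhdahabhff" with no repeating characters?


Input: "ddhdahabhff"
Sliding window (track last position of each char):
  Position 0 ('d'): window [0,0] length 1 -- new best
  Position 1 ('d'): repeat (last at 0), move window start to 1
  Position 1 ('d'): window [1,1] length 1
  Position 2 ('h'): window [1,2] length 2 -- new best
  Position 3 ('d'): repeat (last at 1), move window start to 2
  Position 3 ('d'): window [2,3] length 2
  Position 4 ('a'): window [2,4] length 3 -- new best
  Position 5 ('h'): repeat (last at 2), move window start to 3
  Position 5 ('h'): window [3,5] length 3
  Position 6 ('a'): repeat (last at 4), move window start to 5
  Position 6 ('a'): window [5,6] length 2
  Position 7 ('b'): window [5,7] length 3
  Position 8 ('h'): repeat (last at 5), move window start to 6
  Position 8 ('h'): window [6,8] length 3
  Position 9 ('f'): window [6,9] length 4 -- new best
  Position 10 ('f'): repeat (last at 9), move window start to 10
  Position 10 ('f'): window [10,10] length 1
Longest substring with no repeats: "abhf" with length 4

4


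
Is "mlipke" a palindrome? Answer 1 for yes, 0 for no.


Input: mlipke
Reversed: ekpilm
  Compare pos 0 ('m') with pos 5 ('e'): MISMATCH
  Compare pos 1 ('l') with pos 4 ('k'): MISMATCH
  Compare pos 2 ('i') with pos 3 ('p'): MISMATCH
Result: not a palindrome

0


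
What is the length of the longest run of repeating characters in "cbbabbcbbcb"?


Input: "cbbabbcbbcb"
Scanning for longest run:
  Position 1 ('b'): new char, reset run to 1
  Position 2 ('b'): continues run of 'b', length=2
  Position 3 ('a'): new char, reset run to 1
  Position 4 ('b'): new char, reset run to 1
  Position 5 ('b'): continues run of 'b', length=2
  Position 6 ('c'): new char, reset run to 1
  Position 7 ('b'): new char, reset run to 1
  Position 8 ('b'): continues run of 'b', length=2
  Position 9 ('c'): new char, reset run to 1
  Position 10 ('b'): new char, reset run to 1
Longest run: 'b' with length 2

2


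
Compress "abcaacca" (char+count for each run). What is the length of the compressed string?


Input: abcaacca
Runs:
  'a' x 1 => "a1"
  'b' x 1 => "b1"
  'c' x 1 => "c1"
  'a' x 2 => "a2"
  'c' x 2 => "c2"
  'a' x 1 => "a1"
Compressed: "a1b1c1a2c2a1"
Compressed length: 12

12


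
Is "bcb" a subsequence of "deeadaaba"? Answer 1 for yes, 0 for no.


Check if "bcb" is a subsequence of "deeadaaba"
Greedy scan:
  Position 0 ('d'): no match needed
  Position 1 ('e'): no match needed
  Position 2 ('e'): no match needed
  Position 3 ('a'): no match needed
  Position 4 ('d'): no match needed
  Position 5 ('a'): no match needed
  Position 6 ('a'): no match needed
  Position 7 ('b'): matches sub[0] = 'b'
  Position 8 ('a'): no match needed
Only matched 1/3 characters => not a subsequence

0


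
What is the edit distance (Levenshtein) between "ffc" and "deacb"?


Computing edit distance: "ffc" -> "deacb"
DP table:
           d    e    a    c    b
      0    1    2    3    4    5
  f   1    1    2    3    4    5
  f   2    2    2    3    4    5
  c   3    3    3    3    3    4
Edit distance = dp[3][5] = 4

4


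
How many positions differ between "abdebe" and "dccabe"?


Comparing "abdebe" and "dccabe" position by position:
  Position 0: 'a' vs 'd' => DIFFER
  Position 1: 'b' vs 'c' => DIFFER
  Position 2: 'd' vs 'c' => DIFFER
  Position 3: 'e' vs 'a' => DIFFER
  Position 4: 'b' vs 'b' => same
  Position 5: 'e' vs 'e' => same
Positions that differ: 4

4


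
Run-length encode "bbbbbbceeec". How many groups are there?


Input: bbbbbbceeec
Scanning for consecutive runs:
  Group 1: 'b' x 6 (positions 0-5)
  Group 2: 'c' x 1 (positions 6-6)
  Group 3: 'e' x 3 (positions 7-9)
  Group 4: 'c' x 1 (positions 10-10)
Total groups: 4

4


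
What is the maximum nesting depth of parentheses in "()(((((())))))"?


Input: "()(((((())))))"
Tracking depth:
  Position 0 '(': depth becomes 1
  Position 1 ')': depth becomes 0
  Position 2 '(': depth becomes 1
  Position 3 '(': depth becomes 2
  Position 4 '(': depth becomes 3
  Position 5 '(': depth becomes 4
  Position 6 '(': depth becomes 5
  Position 7 '(': depth becomes 6
  Position 8 ')': depth becomes 5
  Position 9 ')': depth becomes 4
  Position 10 ')': depth becomes 3
  Position 11 ')': depth becomes 2
  Position 12 ')': depth becomes 1
  Position 13 ')': depth becomes 0
Maximum depth reached: 6

6


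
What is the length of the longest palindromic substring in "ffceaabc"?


Input: "ffceaabc"
Checking substrings for palindromes:
  [0:2] "ff" (len 2) => palindrome
  [4:6] "aa" (len 2) => palindrome
Longest palindromic substring: "ff" with length 2

2


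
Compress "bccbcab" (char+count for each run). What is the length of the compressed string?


Input: bccbcab
Runs:
  'b' x 1 => "b1"
  'c' x 2 => "c2"
  'b' x 1 => "b1"
  'c' x 1 => "c1"
  'a' x 1 => "a1"
  'b' x 1 => "b1"
Compressed: "b1c2b1c1a1b1"
Compressed length: 12

12


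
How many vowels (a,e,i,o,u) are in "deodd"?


Input: deodd
Checking each character:
  'd' at position 0: consonant
  'e' at position 1: vowel (running total: 1)
  'o' at position 2: vowel (running total: 2)
  'd' at position 3: consonant
  'd' at position 4: consonant
Total vowels: 2

2


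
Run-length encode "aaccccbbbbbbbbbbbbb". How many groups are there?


Input: aaccccbbbbbbbbbbbbb
Scanning for consecutive runs:
  Group 1: 'a' x 2 (positions 0-1)
  Group 2: 'c' x 4 (positions 2-5)
  Group 3: 'b' x 13 (positions 6-18)
Total groups: 3

3


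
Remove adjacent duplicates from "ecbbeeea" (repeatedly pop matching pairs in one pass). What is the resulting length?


Input: ecbbeeea
Stack-based adjacent duplicate removal:
  Read 'e': push. Stack: e
  Read 'c': push. Stack: ec
  Read 'b': push. Stack: ecb
  Read 'b': matches stack top 'b' => pop. Stack: ec
  Read 'e': push. Stack: ece
  Read 'e': matches stack top 'e' => pop. Stack: ec
  Read 'e': push. Stack: ece
  Read 'a': push. Stack: ecea
Final stack: "ecea" (length 4)

4


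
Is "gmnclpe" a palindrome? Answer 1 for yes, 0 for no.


Input: gmnclpe
Reversed: eplcnmg
  Compare pos 0 ('g') with pos 6 ('e'): MISMATCH
  Compare pos 1 ('m') with pos 5 ('p'): MISMATCH
  Compare pos 2 ('n') with pos 4 ('l'): MISMATCH
Result: not a palindrome

0


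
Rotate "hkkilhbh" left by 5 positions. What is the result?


Input: "hkkilhbh", rotate left by 5
First 5 characters: "hkkil"
Remaining characters: "hbh"
Concatenate remaining + first: "hbh" + "hkkil" = "hbhhkkil"

hbhhkkil


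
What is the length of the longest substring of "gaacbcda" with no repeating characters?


Input: "gaacbcda"
Sliding window (track last position of each char):
  Position 0 ('g'): window [0,0] length 1 -- new best
  Position 1 ('a'): window [0,1] length 2 -- new best
  Position 2 ('a'): repeat (last at 1), move window start to 2
  Position 2 ('a'): window [2,2] length 1
  Position 3 ('c'): window [2,3] length 2
  Position 4 ('b'): window [2,4] length 3 -- new best
  Position 5 ('c'): repeat (last at 3), move window start to 4
  Position 5 ('c'): window [4,5] length 2
  Position 6 ('d'): window [4,6] length 3
  Position 7 ('a'): window [4,7] length 4 -- new best
Longest substring with no repeats: "bcda" with length 4

4


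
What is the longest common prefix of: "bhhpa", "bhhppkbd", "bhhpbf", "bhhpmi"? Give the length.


Words: bhhpa, bhhppkbd, bhhpbf, bhhpmi
  Position 0: all 'b' => match
  Position 1: all 'h' => match
  Position 2: all 'h' => match
  Position 3: all 'p' => match
  Position 4: ('a', 'p', 'b', 'm') => mismatch, stop
LCP = "bhhp" (length 4)

4


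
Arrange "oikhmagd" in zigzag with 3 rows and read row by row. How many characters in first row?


Zigzag "oikhmagd" into 3 rows:
Placing characters:
  'o' => row 0
  'i' => row 1
  'k' => row 2
  'h' => row 1
  'm' => row 0
  'a' => row 1
  'g' => row 2
  'd' => row 1
Rows:
  Row 0: "om"
  Row 1: "ihad"
  Row 2: "kg"
First row length: 2

2


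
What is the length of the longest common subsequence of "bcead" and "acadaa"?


LCS of "bcead" and "acadaa"
DP table:
           a    c    a    d    a    a
      0    0    0    0    0    0    0
  b   0    0    0    0    0    0    0
  c   0    0    1    1    1    1    1
  e   0    0    1    1    1    1    1
  a   0    1    1    2    2    2    2
  d   0    1    1    2    3    3    3
LCS length = dp[5][6] = 3

3


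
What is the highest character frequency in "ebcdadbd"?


Input: ebcdadbd
Character counts:
  'a': 1
  'b': 2
  'c': 1
  'd': 3
  'e': 1
Maximum frequency: 3

3


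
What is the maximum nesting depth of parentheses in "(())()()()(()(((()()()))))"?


Input: "(())()()()(()(((()()()))))"
Tracking depth:
  Position 0 '(': depth becomes 1
  Position 1 '(': depth becomes 2
  Position 2 ')': depth becomes 1
  Position 3 ')': depth becomes 0
  Position 4 '(': depth becomes 1
  Position 5 ')': depth becomes 0
  Position 6 '(': depth becomes 1
  Position 7 ')': depth becomes 0
  Position 8 '(': depth becomes 1
  Position 9 ')': depth becomes 0
  Position 10 '(': depth becomes 1
  Position 11 '(': depth becomes 2
  Position 12 ')': depth becomes 1
  Position 13 '(': depth becomes 2
  Position 14 '(': depth becomes 3
  Position 15 '(': depth becomes 4
  Position 16 '(': depth becomes 5
  Position 17 ')': depth becomes 4
  Position 18 '(': depth becomes 5
  Position 19 ')': depth becomes 4
  Position 20 '(': depth becomes 5
  Position 21 ')': depth becomes 4
  Position 22 ')': depth becomes 3
  Position 23 ')': depth becomes 2
  Position 24 ')': depth becomes 1
  Position 25 ')': depth becomes 0
Maximum depth reached: 5

5


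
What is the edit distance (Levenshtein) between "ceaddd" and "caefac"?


Computing edit distance: "ceaddd" -> "caefac"
DP table:
           c    a    e    f    a    c
      0    1    2    3    4    5    6
  c   1    0    1    2    3    4    5
  e   2    1    1    1    2    3    4
  a   3    2    1    2    2    2    3
  d   4    3    2    2    3    3    3
  d   5    4    3    3    3    4    4
  d   6    5    4    4    4    4    5
Edit distance = dp[6][6] = 5

5


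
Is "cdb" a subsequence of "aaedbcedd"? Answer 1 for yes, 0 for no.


Check if "cdb" is a subsequence of "aaedbcedd"
Greedy scan:
  Position 0 ('a'): no match needed
  Position 1 ('a'): no match needed
  Position 2 ('e'): no match needed
  Position 3 ('d'): no match needed
  Position 4 ('b'): no match needed
  Position 5 ('c'): matches sub[0] = 'c'
  Position 6 ('e'): no match needed
  Position 7 ('d'): matches sub[1] = 'd'
  Position 8 ('d'): no match needed
Only matched 2/3 characters => not a subsequence

0
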